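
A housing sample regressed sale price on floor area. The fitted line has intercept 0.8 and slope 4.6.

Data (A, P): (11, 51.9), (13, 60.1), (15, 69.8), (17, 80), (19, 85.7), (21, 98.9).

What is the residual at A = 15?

P̂ = 0.8 + 4.6·15 = 69.8
r = 69.8 − 69.8 = 0

r = 0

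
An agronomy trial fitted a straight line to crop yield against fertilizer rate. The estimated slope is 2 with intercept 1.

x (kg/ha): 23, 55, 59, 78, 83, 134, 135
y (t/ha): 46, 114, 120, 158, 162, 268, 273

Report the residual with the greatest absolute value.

e = -5

x=23: ŷ = 1 + 2·23 = 47; e = 46 − 47 = -1
x=55: ŷ = 1 + 2·55 = 111; e = 114 − 111 = 3
x=59: ŷ = 1 + 2·59 = 119; e = 120 − 119 = 1
x=78: ŷ = 1 + 2·78 = 157; e = 158 − 157 = 1
x=83: ŷ = 1 + 2·83 = 167; e = 162 − 167 = -5
x=134: ŷ = 1 + 2·134 = 269; e = 268 − 269 = -1
x=135: ŷ = 1 + 2·135 = 271; e = 273 − 271 = 2
Largest |e| is 5 at x = 83, residual -5.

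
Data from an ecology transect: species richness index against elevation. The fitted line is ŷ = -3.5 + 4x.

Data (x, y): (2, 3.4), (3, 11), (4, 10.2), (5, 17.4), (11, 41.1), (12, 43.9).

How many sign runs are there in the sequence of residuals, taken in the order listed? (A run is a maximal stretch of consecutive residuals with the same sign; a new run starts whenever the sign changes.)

x=2: ŷ = -3.5 + 4·2 = 4.5; r = 3.4 − 4.5 = -1.1
x=3: ŷ = -3.5 + 4·3 = 8.5; r = 11 − 8.5 = 2.5
x=4: ŷ = -3.5 + 4·4 = 12.5; r = 10.2 − 12.5 = -2.3
x=5: ŷ = -3.5 + 4·5 = 16.5; r = 17.4 − 16.5 = 0.9
x=11: ŷ = -3.5 + 4·11 = 40.5; r = 41.1 − 40.5 = 0.6
x=12: ŷ = -3.5 + 4·12 = 44.5; r = 43.9 − 44.5 = -0.6
Signs: − + − + + −
Runs: −×1, +×1, −×1, +×2, −×1 → 5

5 runs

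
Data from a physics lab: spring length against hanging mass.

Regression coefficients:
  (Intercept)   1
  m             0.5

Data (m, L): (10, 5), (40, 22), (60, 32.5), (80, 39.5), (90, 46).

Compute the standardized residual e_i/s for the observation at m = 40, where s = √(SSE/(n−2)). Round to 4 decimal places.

0.6794

m=10: ŷ = 1 + 0.5·10 = 6; e = 5 − 6 = -1
m=40: ŷ = 1 + 0.5·40 = 21; e = 22 − 21 = 1
m=60: ŷ = 1 + 0.5·60 = 31; e = 32.5 − 31 = 1.5
m=80: ŷ = 1 + 0.5·80 = 41; e = 39.5 − 41 = -1.5
m=90: ŷ = 1 + 0.5·90 = 46; e = 46 − 46 = 0
SSE = 1 + 1 + 2.25 + 2.25 + 0 = 6.5
s = √(6.5/3) = 1.47196
e/s = 1 / 1.47196 = 0.6794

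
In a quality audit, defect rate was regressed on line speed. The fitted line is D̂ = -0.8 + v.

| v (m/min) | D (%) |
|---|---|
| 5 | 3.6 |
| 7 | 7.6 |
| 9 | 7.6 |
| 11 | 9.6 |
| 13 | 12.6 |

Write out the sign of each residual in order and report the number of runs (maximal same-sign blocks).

v=5: D̂ = -0.8 + 5 = 4.2; e = 3.6 − 4.2 = -0.6
v=7: D̂ = -0.8 + 7 = 6.2; e = 7.6 − 6.2 = 1.4
v=9: D̂ = -0.8 + 9 = 8.2; e = 7.6 − 8.2 = -0.6
v=11: D̂ = -0.8 + 11 = 10.2; e = 9.6 − 10.2 = -0.6
v=13: D̂ = -0.8 + 13 = 12.2; e = 12.6 − 12.2 = 0.4
Signs: − + − − +
Runs: −×1, +×1, −×2, +×1 → 4

4 runs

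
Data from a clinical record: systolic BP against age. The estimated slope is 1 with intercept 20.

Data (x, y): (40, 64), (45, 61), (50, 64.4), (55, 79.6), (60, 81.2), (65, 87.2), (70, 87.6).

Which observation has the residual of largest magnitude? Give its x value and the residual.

x=40: ŷ = 20 + 40 = 60; e = 64 − 60 = 4
x=45: ŷ = 20 + 45 = 65; e = 61 − 65 = -4
x=50: ŷ = 20 + 50 = 70; e = 64.4 − 70 = -5.6
x=55: ŷ = 20 + 55 = 75; e = 79.6 − 75 = 4.6
x=60: ŷ = 20 + 60 = 80; e = 81.2 − 80 = 1.2
x=65: ŷ = 20 + 65 = 85; e = 87.2 − 85 = 2.2
x=70: ŷ = 20 + 70 = 90; e = 87.6 − 90 = -2.4
Largest |e| is 5.6 at x = 50, residual -5.6.

x = 50, e = -5.6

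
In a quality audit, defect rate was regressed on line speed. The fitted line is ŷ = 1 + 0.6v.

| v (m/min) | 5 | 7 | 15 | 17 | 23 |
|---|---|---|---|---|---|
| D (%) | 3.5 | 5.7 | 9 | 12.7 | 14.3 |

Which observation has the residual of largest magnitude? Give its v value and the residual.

v=5: ŷ = 1 + 0.6·5 = 4; r = 3.5 − 4 = -0.5
v=7: ŷ = 1 + 0.6·7 = 5.2; r = 5.7 − 5.2 = 0.5
v=15: ŷ = 1 + 0.6·15 = 10; r = 9 − 10 = -1
v=17: ŷ = 1 + 0.6·17 = 11.2; r = 12.7 − 11.2 = 1.5
v=23: ŷ = 1 + 0.6·23 = 14.8; r = 14.3 − 14.8 = -0.5
Largest |r| is 1.5 at v = 17, residual 1.5.

v = 17, r = 1.5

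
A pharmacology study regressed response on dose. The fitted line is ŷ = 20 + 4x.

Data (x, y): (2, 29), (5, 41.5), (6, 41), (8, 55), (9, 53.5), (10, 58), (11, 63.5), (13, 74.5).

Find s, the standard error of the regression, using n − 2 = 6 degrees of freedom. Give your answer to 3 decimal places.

s = 2.517

x=2: ŷ = 20 + 4·2 = 28; e = 29 − 28 = 1
x=5: ŷ = 20 + 4·5 = 40; e = 41.5 − 40 = 1.5
x=6: ŷ = 20 + 4·6 = 44; e = 41 − 44 = -3
x=8: ŷ = 20 + 4·8 = 52; e = 55 − 52 = 3
x=9: ŷ = 20 + 4·9 = 56; e = 53.5 − 56 = -2.5
x=10: ŷ = 20 + 4·10 = 60; e = 58 − 60 = -2
x=11: ŷ = 20 + 4·11 = 64; e = 63.5 − 64 = -0.5
x=13: ŷ = 20 + 4·13 = 72; e = 74.5 − 72 = 2.5
SSE = 1 + 2.25 + 9 + 9 + 6.25 + 4 + 0.25 + 6.25 = 38
s = √(38/6) = √6.33333 ≈ 2.517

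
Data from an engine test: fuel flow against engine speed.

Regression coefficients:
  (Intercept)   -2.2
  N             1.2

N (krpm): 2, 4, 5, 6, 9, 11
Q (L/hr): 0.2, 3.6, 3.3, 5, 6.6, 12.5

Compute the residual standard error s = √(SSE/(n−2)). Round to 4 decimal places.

s = 1.3693

N=2: ŷ = -2.2 + 1.2·2 = 0.2; e = 0.2 − 0.2 = 0
N=4: ŷ = -2.2 + 1.2·4 = 2.6; e = 3.6 − 2.6 = 1
N=5: ŷ = -2.2 + 1.2·5 = 3.8; e = 3.3 − 3.8 = -0.5
N=6: ŷ = -2.2 + 1.2·6 = 5; e = 5 − 5 = 0
N=9: ŷ = -2.2 + 1.2·9 = 8.6; e = 6.6 − 8.6 = -2
N=11: ŷ = -2.2 + 1.2·11 = 11; e = 12.5 − 11 = 1.5
SSE = 0 + 1 + 0.25 + 0 + 4 + 2.25 = 7.5
s = √(7.5/4) = √1.875 ≈ 1.3693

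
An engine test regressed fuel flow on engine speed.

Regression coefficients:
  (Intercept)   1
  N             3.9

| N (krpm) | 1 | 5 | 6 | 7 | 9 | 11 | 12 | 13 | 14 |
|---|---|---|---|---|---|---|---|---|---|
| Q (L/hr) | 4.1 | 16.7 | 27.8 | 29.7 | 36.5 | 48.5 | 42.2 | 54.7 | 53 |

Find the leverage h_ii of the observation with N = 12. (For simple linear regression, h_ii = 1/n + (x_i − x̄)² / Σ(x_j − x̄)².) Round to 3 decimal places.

N̄ = (1 + 5 + 6 + 7 + 9 + 11 + 12 + 13 + 14)/9 = 8.66667
Σ(N − N̄)² = 58.7778 + 13.4444 + 7.11111 + 2.77778 + 0.111111 + 5.44444 + 11.1111 + 18.7778 + 28.4444 = 146
h = 1/9 + (3.33333)²/146 = 0.111111 + 0.0761035 = 0.187

h = 0.187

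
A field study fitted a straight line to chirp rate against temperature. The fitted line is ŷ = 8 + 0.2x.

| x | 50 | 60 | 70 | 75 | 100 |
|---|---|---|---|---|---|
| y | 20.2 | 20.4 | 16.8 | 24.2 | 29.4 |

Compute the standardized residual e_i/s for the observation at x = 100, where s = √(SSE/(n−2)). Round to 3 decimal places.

x=50: ŷ = 8 + 0.2·50 = 18; e = 20.2 − 18 = 2.2
x=60: ŷ = 8 + 0.2·60 = 20; e = 20.4 − 20 = 0.4
x=70: ŷ = 8 + 0.2·70 = 22; e = 16.8 − 22 = -5.2
x=75: ŷ = 8 + 0.2·75 = 23; e = 24.2 − 23 = 1.2
x=100: ŷ = 8 + 0.2·100 = 28; e = 29.4 − 28 = 1.4
SSE = 4.84 + 0.16 + 27.04 + 1.44 + 1.96 = 35.44
s = √(35.44/3) = 3.43705
e/s = 1.4 / 3.43705 = 0.407

0.407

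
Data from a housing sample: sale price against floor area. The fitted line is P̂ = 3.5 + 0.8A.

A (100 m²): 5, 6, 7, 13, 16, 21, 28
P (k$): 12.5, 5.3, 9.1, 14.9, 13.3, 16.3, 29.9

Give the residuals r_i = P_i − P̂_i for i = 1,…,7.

5, -3, 0, 1, -3, -4, 4

A=5: P̂ = 3.5 + 0.8·5 = 7.5; r = 12.5 − 7.5 = 5
A=6: P̂ = 3.5 + 0.8·6 = 8.3; r = 5.3 − 8.3 = -3
A=7: P̂ = 3.5 + 0.8·7 = 9.1; r = 9.1 − 9.1 = 0
A=13: P̂ = 3.5 + 0.8·13 = 13.9; r = 14.9 − 13.9 = 1
A=16: P̂ = 3.5 + 0.8·16 = 16.3; r = 13.3 − 16.3 = -3
A=21: P̂ = 3.5 + 0.8·21 = 20.3; r = 16.3 − 20.3 = -4
A=28: P̂ = 3.5 + 0.8·28 = 25.9; r = 29.9 − 25.9 = 4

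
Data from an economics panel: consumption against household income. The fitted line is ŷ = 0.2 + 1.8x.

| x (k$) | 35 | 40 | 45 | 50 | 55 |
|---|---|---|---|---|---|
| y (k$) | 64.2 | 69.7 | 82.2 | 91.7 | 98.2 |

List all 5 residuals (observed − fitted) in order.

1, -2.5, 1, 1.5, -1

x=35: ŷ = 0.2 + 1.8·35 = 63.2; r = 64.2 − 63.2 = 1
x=40: ŷ = 0.2 + 1.8·40 = 72.2; r = 69.7 − 72.2 = -2.5
x=45: ŷ = 0.2 + 1.8·45 = 81.2; r = 82.2 − 81.2 = 1
x=50: ŷ = 0.2 + 1.8·50 = 90.2; r = 91.7 − 90.2 = 1.5
x=55: ŷ = 0.2 + 1.8·55 = 99.2; r = 98.2 − 99.2 = -1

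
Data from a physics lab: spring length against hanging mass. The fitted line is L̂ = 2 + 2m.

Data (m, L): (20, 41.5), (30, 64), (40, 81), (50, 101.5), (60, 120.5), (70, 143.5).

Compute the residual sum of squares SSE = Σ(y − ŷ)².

SSE = 10

m=20: L̂ = 2 + 2·20 = 42; e = 41.5 − 42 = -0.5
m=30: L̂ = 2 + 2·30 = 62; e = 64 − 62 = 2
m=40: L̂ = 2 + 2·40 = 82; e = 81 − 82 = -1
m=50: L̂ = 2 + 2·50 = 102; e = 101.5 − 102 = -0.5
m=60: L̂ = 2 + 2·60 = 122; e = 120.5 − 122 = -1.5
m=70: L̂ = 2 + 2·70 = 142; e = 143.5 − 142 = 1.5
SSE = 0.25 + 4 + 1 + 0.25 + 2.25 + 2.25 = 10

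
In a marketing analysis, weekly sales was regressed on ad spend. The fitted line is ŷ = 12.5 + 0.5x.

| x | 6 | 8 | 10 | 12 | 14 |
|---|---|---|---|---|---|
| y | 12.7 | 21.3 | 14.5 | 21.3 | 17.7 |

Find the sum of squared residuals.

x=6: ŷ = 12.5 + 0.5·6 = 15.5; e = 12.7 − 15.5 = -2.8
x=8: ŷ = 12.5 + 0.5·8 = 16.5; e = 21.3 − 16.5 = 4.8
x=10: ŷ = 12.5 + 0.5·10 = 17.5; e = 14.5 − 17.5 = -3
x=12: ŷ = 12.5 + 0.5·12 = 18.5; e = 21.3 − 18.5 = 2.8
x=14: ŷ = 12.5 + 0.5·14 = 19.5; e = 17.7 − 19.5 = -1.8
SSE = 7.84 + 23.04 + 9 + 7.84 + 3.24 = 50.96

SSE = 50.96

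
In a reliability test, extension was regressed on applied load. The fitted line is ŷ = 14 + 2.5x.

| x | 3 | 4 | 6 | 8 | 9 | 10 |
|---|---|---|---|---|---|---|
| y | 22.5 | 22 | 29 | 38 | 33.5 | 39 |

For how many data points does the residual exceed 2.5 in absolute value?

2

x=3: ŷ = 14 + 2.5·3 = 21.5; r = 22.5 − 21.5 = 1
x=4: ŷ = 14 + 2.5·4 = 24; r = 22 − 24 = -2
x=6: ŷ = 14 + 2.5·6 = 29; r = 29 − 29 = 0
x=8: ŷ = 14 + 2.5·8 = 34; r = 38 − 34 = 4
x=9: ŷ = 14 + 2.5·9 = 36.5; r = 33.5 − 36.5 = -3
x=10: ŷ = 14 + 2.5·10 = 39; r = 39 − 39 = 0
|r| > 2.5: x=8 (|r|=4), x=9 (|r|=3) → 2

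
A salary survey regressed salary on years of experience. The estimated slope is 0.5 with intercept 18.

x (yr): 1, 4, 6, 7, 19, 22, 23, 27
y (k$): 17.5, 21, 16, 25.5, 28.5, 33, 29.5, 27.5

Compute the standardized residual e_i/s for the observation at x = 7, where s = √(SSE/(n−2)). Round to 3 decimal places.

x=1: ŷ = 18 + 0.5·1 = 18.5; e = 17.5 − 18.5 = -1
x=4: ŷ = 18 + 0.5·4 = 20; e = 21 − 20 = 1
x=6: ŷ = 18 + 0.5·6 = 21; e = 16 − 21 = -5
x=7: ŷ = 18 + 0.5·7 = 21.5; e = 25.5 − 21.5 = 4
x=19: ŷ = 18 + 0.5·19 = 27.5; e = 28.5 − 27.5 = 1
x=22: ŷ = 18 + 0.5·22 = 29; e = 33 − 29 = 4
x=23: ŷ = 18 + 0.5·23 = 29.5; e = 29.5 − 29.5 = 0
x=27: ŷ = 18 + 0.5·27 = 31.5; e = 27.5 − 31.5 = -4
SSE = 1 + 1 + 25 + 16 + 1 + 16 + 0 + 16 = 76
s = √(76/6) = 3.55903
e/s = 4 / 3.55903 = 1.124

1.124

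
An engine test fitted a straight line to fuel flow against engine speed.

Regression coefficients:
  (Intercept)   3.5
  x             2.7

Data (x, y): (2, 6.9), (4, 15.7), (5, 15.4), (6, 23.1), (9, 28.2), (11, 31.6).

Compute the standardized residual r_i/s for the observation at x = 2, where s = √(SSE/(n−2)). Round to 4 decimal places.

-0.8377

x=2: ŷ = 3.5 + 2.7·2 = 8.9; r = 6.9 − 8.9 = -2
x=4: ŷ = 3.5 + 2.7·4 = 14.3; r = 15.7 − 14.3 = 1.4
x=5: ŷ = 3.5 + 2.7·5 = 17; r = 15.4 − 17 = -1.6
x=6: ŷ = 3.5 + 2.7·6 = 19.7; r = 23.1 − 19.7 = 3.4
x=9: ŷ = 3.5 + 2.7·9 = 27.8; r = 28.2 − 27.8 = 0.4
x=11: ŷ = 3.5 + 2.7·11 = 33.2; r = 31.6 − 33.2 = -1.6
SSE = 4 + 1.96 + 2.56 + 11.56 + 0.16 + 2.56 = 22.8
s = √(22.8/4) = 2.38747
r/s = -2 / 2.38747 = -0.8377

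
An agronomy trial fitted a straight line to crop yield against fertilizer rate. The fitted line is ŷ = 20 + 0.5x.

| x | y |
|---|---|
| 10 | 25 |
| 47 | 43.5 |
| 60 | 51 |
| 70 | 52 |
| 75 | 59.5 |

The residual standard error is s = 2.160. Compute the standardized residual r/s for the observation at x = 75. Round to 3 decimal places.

ŷ = 20 + 0.5·75 = 57.5
r = 59.5 − 57.5 = 2
r/s = 2 / 2.160 = 0.926

0.926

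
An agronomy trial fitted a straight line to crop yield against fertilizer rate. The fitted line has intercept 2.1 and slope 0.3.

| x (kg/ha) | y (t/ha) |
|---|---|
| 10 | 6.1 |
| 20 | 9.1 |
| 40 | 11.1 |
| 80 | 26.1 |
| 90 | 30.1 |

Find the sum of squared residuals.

SSE = 12

x=10: ŷ = 2.1 + 0.3·10 = 5.1; r = 6.1 − 5.1 = 1
x=20: ŷ = 2.1 + 0.3·20 = 8.1; r = 9.1 − 8.1 = 1
x=40: ŷ = 2.1 + 0.3·40 = 14.1; r = 11.1 − 14.1 = -3
x=80: ŷ = 2.1 + 0.3·80 = 26.1; r = 26.1 − 26.1 = 0
x=90: ŷ = 2.1 + 0.3·90 = 29.1; r = 30.1 − 29.1 = 1
SSE = 1 + 1 + 9 + 0 + 1 = 12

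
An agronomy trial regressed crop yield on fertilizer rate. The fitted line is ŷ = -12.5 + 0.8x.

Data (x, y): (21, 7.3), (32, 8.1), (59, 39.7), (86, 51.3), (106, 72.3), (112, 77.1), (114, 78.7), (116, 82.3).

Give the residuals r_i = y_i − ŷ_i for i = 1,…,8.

x=21: ŷ = -12.5 + 0.8·21 = 4.3; r = 7.3 − 4.3 = 3
x=32: ŷ = -12.5 + 0.8·32 = 13.1; r = 8.1 − 13.1 = -5
x=59: ŷ = -12.5 + 0.8·59 = 34.7; r = 39.7 − 34.7 = 5
x=86: ŷ = -12.5 + 0.8·86 = 56.3; r = 51.3 − 56.3 = -5
x=106: ŷ = -12.5 + 0.8·106 = 72.3; r = 72.3 − 72.3 = 0
x=112: ŷ = -12.5 + 0.8·112 = 77.1; r = 77.1 − 77.1 = 0
x=114: ŷ = -12.5 + 0.8·114 = 78.7; r = 78.7 − 78.7 = 0
x=116: ŷ = -12.5 + 0.8·116 = 80.3; r = 82.3 − 80.3 = 2

3, -5, 5, -5, 0, 0, 0, 2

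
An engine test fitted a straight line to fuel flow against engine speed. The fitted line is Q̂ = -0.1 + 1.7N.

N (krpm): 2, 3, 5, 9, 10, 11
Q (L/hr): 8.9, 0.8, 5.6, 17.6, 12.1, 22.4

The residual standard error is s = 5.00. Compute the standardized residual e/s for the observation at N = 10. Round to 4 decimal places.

Q̂ = -0.1 + 1.7·10 = 16.9
e = 12.1 − 16.9 = -4.8
e/s = -4.8 / 5.00 = -0.9600

-0.9600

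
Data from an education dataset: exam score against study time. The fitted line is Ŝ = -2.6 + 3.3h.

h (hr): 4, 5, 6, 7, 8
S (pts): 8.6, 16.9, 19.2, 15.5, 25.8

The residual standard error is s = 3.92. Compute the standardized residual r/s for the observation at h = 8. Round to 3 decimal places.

Ŝ = -2.6 + 3.3·8 = 23.8
r = 25.8 − 23.8 = 2
r/s = 2 / 3.92 = 0.510

0.510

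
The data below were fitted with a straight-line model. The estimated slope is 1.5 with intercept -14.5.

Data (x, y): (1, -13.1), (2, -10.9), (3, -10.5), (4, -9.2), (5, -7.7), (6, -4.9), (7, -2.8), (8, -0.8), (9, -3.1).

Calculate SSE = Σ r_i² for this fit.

x=1: ŷ = -14.5 + 1.5·1 = -13; r = -13.1 − (-13) = -0.1
x=2: ŷ = -14.5 + 1.5·2 = -11.5; r = -10.9 − (-11.5) = 0.6
x=3: ŷ = -14.5 + 1.5·3 = -10; r = -10.5 − (-10) = -0.5
x=4: ŷ = -14.5 + 1.5·4 = -8.5; r = -9.2 − (-8.5) = -0.7
x=5: ŷ = -14.5 + 1.5·5 = -7; r = -7.7 − (-7) = -0.7
x=6: ŷ = -14.5 + 1.5·6 = -5.5; r = -4.9 − (-5.5) = 0.6
x=7: ŷ = -14.5 + 1.5·7 = -4; r = -2.8 − (-4) = 1.2
x=8: ŷ = -14.5 + 1.5·8 = -2.5; r = -0.8 − (-2.5) = 1.7
x=9: ŷ = -14.5 + 1.5·9 = -1; r = -3.1 − (-1) = -2.1
SSE = 0.01 + 0.36 + 0.25 + 0.49 + 0.49 + 0.36 + 1.44 + 2.89 + 4.41 = 10.7

SSE = 10.7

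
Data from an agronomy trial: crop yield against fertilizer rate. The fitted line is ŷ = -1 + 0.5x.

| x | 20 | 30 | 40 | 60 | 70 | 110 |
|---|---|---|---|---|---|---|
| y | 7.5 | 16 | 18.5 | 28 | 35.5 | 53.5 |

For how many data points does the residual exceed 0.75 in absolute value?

4

x=20: ŷ = -1 + 0.5·20 = 9; r = 7.5 − 9 = -1.5
x=30: ŷ = -1 + 0.5·30 = 14; r = 16 − 14 = 2
x=40: ŷ = -1 + 0.5·40 = 19; r = 18.5 − 19 = -0.5
x=60: ŷ = -1 + 0.5·60 = 29; r = 28 − 29 = -1
x=70: ŷ = -1 + 0.5·70 = 34; r = 35.5 − 34 = 1.5
x=110: ŷ = -1 + 0.5·110 = 54; r = 53.5 − 54 = -0.5
|r| > 0.75: x=20 (|r|=1.5), x=30 (|r|=2), x=60 (|r|=1), x=70 (|r|=1.5) → 4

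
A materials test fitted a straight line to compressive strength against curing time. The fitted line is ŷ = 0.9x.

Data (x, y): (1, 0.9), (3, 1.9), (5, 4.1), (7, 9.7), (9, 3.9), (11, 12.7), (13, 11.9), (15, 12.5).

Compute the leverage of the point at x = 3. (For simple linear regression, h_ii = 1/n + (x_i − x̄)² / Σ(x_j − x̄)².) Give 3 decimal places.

h = 0.274

x̄ = (1 + 3 + 5 + 7 + 9 + 11 + 13 + 15)/8 = 8
Σ(x − x̄)² = 49 + 25 + 9 + 1 + 1 + 9 + 25 + 49 = 168
h = 1/8 + (-5)²/168 = 0.125 + 0.14881 = 0.274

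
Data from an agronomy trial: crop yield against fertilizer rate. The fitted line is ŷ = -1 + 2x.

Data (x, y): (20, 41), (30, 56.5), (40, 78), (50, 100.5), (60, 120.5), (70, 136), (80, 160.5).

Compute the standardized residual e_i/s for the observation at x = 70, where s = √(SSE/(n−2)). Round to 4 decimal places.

-1.2910

x=20: ŷ = -1 + 2·20 = 39; e = 41 − 39 = 2
x=30: ŷ = -1 + 2·30 = 59; e = 56.5 − 59 = -2.5
x=40: ŷ = -1 + 2·40 = 79; e = 78 − 79 = -1
x=50: ŷ = -1 + 2·50 = 99; e = 100.5 − 99 = 1.5
x=60: ŷ = -1 + 2·60 = 119; e = 120.5 − 119 = 1.5
x=70: ŷ = -1 + 2·70 = 139; e = 136 − 139 = -3
x=80: ŷ = -1 + 2·80 = 159; e = 160.5 − 159 = 1.5
SSE = 4 + 6.25 + 1 + 2.25 + 2.25 + 9 + 2.25 = 27
s = √(27/5) = 2.32379
e/s = -3 / 2.32379 = -1.2910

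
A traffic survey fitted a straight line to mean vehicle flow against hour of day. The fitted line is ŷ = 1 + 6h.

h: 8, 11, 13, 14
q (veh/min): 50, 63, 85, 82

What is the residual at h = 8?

e = 1

ŷ = 1 + 6·8 = 49
e = 50 − 49 = 1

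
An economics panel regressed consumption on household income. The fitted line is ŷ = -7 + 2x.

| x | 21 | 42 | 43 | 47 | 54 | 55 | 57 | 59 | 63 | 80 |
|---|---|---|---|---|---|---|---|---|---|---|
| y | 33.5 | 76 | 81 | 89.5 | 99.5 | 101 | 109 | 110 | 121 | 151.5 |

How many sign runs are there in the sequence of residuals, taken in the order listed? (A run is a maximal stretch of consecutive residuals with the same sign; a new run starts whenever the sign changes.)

x=21: ŷ = -7 + 2·21 = 35; r = 33.5 − 35 = -1.5
x=42: ŷ = -7 + 2·42 = 77; r = 76 − 77 = -1
x=43: ŷ = -7 + 2·43 = 79; r = 81 − 79 = 2
x=47: ŷ = -7 + 2·47 = 87; r = 89.5 − 87 = 2.5
x=54: ŷ = -7 + 2·54 = 101; r = 99.5 − 101 = -1.5
x=55: ŷ = -7 + 2·55 = 103; r = 101 − 103 = -2
x=57: ŷ = -7 + 2·57 = 107; r = 109 − 107 = 2
x=59: ŷ = -7 + 2·59 = 111; r = 110 − 111 = -1
x=63: ŷ = -7 + 2·63 = 119; r = 121 − 119 = 2
x=80: ŷ = -7 + 2·80 = 153; r = 151.5 − 153 = -1.5
Signs: − − + + − − + − + −
Runs: −×2, +×2, −×2, +×1, −×1, +×1, −×1 → 7

7 runs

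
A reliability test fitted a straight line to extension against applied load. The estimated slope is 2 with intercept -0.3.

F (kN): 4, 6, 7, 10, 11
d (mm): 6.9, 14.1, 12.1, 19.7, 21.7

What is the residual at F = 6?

r = 2.4

ŷ = -0.3 + 2·6 = 11.7
r = 14.1 − 11.7 = 2.4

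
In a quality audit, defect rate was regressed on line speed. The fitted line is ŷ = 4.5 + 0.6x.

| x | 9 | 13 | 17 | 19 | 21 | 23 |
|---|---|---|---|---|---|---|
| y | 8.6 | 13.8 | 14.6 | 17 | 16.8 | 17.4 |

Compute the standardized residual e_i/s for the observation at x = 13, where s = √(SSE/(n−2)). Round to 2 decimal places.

1.22

x=9: ŷ = 4.5 + 0.6·9 = 9.9; e = 8.6 − 9.9 = -1.3
x=13: ŷ = 4.5 + 0.6·13 = 12.3; e = 13.8 − 12.3 = 1.5
x=17: ŷ = 4.5 + 0.6·17 = 14.7; e = 14.6 − 14.7 = -0.1
x=19: ŷ = 4.5 + 0.6·19 = 15.9; e = 17 − 15.9 = 1.1
x=21: ŷ = 4.5 + 0.6·21 = 17.1; e = 16.8 − 17.1 = -0.3
x=23: ŷ = 4.5 + 0.6·23 = 18.3; e = 17.4 − 18.3 = -0.9
SSE = 1.69 + 2.25 + 0.01 + 1.21 + 0.09 + 0.81 = 6.06
s = √(6.06/4) = 1.23085
e/s = 1.5 / 1.23085 = 1.22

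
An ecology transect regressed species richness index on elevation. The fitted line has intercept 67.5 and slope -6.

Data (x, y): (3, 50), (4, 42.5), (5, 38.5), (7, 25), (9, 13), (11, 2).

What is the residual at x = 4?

r = -1

ŷ = 67.5 − 6·4 = 43.5
r = 42.5 − 43.5 = -1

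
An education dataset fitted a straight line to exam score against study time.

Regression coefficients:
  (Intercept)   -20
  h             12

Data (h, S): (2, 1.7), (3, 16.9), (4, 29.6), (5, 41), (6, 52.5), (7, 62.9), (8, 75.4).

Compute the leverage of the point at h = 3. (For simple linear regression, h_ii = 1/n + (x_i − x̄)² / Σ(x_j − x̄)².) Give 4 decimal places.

h = 0.2857

h̄ = (2 + 3 + 4 + 5 + 6 + 7 + 8)/7 = 5
Σ(h − h̄)² = 9 + 4 + 1 + 0 + 1 + 4 + 9 = 28
h = 1/7 + (-2)²/28 = 0.142857 + 0.142857 = 0.2857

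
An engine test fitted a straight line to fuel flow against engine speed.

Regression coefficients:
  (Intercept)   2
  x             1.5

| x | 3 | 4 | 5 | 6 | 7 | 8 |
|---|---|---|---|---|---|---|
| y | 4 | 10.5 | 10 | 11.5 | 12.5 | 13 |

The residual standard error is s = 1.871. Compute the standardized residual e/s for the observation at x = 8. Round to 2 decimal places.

ŷ = 2 + 1.5·8 = 14
e = 13 − 14 = -1
e/s = -1 / 1.871 = -0.53

-0.53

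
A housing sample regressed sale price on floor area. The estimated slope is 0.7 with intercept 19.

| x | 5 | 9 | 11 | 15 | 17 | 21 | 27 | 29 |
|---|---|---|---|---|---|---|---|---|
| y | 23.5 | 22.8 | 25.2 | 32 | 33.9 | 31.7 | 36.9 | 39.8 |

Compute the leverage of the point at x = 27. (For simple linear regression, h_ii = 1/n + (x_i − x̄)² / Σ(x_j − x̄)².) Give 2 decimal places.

x̄ = (5 + 9 + 11 + 15 + 17 + 21 + 27 + 29)/8 = 16.75
Σ(x − x̄)² = 138.062 + 60.0625 + 33.0625 + 3.0625 + 0.0625 + 18.0625 + 105.062 + 150.062 = 507.5
h = 1/8 + (10.25)²/507.5 = 0.125 + 0.20702 = 0.33

h = 0.33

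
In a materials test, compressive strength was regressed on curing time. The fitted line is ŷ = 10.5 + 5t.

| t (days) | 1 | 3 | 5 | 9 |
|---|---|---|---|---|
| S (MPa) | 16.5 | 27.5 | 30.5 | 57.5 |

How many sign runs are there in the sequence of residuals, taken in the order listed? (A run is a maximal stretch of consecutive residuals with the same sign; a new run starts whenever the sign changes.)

t=1: ŷ = 10.5 + 5·1 = 15.5; e = 16.5 − 15.5 = 1
t=3: ŷ = 10.5 + 5·3 = 25.5; e = 27.5 − 25.5 = 2
t=5: ŷ = 10.5 + 5·5 = 35.5; e = 30.5 − 35.5 = -5
t=9: ŷ = 10.5 + 5·9 = 55.5; e = 57.5 − 55.5 = 2
Signs: + + − +
Runs: +×2, −×1, +×1 → 3

3 runs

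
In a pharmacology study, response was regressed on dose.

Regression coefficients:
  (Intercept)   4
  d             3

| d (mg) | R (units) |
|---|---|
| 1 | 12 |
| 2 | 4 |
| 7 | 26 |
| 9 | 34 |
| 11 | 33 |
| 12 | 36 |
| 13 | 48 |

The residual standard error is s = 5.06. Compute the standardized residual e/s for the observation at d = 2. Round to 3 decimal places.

ŷ = 4 + 3·2 = 10
e = 4 − 10 = -6
e/s = -6 / 5.06 = -1.186

-1.186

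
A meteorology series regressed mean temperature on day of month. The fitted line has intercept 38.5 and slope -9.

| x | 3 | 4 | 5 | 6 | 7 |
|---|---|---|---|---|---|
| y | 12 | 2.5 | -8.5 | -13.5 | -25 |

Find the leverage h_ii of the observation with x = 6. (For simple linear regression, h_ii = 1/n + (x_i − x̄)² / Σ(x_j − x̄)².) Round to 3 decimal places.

x̄ = (3 + 4 + 5 + 6 + 7)/5 = 5
Σ(x − x̄)² = 4 + 1 + 0 + 1 + 4 = 10
h = 1/5 + (1)²/10 = 0.2 + 0.1 = 0.300

h = 0.300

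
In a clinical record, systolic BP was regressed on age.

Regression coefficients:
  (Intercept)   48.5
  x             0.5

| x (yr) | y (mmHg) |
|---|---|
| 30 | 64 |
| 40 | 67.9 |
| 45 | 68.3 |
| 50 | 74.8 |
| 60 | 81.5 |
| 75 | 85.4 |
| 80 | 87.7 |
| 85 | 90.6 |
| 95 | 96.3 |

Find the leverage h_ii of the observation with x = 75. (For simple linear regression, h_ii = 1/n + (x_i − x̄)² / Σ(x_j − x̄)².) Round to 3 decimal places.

h = 0.151

x̄ = (30 + 40 + 45 + 50 + 60 + 75 + 80 + 85 + 95)/9 = 62.2222
Σ(x − x̄)² = 1038.27 + 493.827 + 296.605 + 149.383 + 4.93827 + 163.272 + 316.049 + 518.827 + 1074.38 = 4055.56
h = 1/9 + (12.7778)²/4055.56 = 0.111111 + 0.0402588 = 0.151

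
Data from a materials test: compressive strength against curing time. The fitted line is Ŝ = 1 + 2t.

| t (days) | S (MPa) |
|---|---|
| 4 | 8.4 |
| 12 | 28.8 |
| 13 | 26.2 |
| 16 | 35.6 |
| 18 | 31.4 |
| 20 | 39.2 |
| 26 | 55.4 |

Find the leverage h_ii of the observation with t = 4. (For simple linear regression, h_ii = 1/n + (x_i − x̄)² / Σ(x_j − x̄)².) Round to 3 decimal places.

t̄ = (4 + 12 + 13 + 16 + 18 + 20 + 26)/7 = 15.5714
Σ(t − t̄)² = 133.898 + 12.7551 + 6.61224 + 0.183673 + 5.89796 + 19.6122 + 108.755 = 287.714
h = 1/7 + (-11.5714)²/287.714 = 0.142857 + 0.465385 = 0.608

h = 0.608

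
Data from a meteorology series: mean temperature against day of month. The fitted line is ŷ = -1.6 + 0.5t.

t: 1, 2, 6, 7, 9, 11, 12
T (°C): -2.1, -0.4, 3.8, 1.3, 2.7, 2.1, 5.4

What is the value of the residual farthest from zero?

t=1: ŷ = -1.6 + 0.5·1 = -1.1; e = -2.1 − (-1.1) = -1
t=2: ŷ = -1.6 + 0.5·2 = -0.6; e = -0.4 − (-0.6) = 0.2
t=6: ŷ = -1.6 + 0.5·6 = 1.4; e = 3.8 − 1.4 = 2.4
t=7: ŷ = -1.6 + 0.5·7 = 1.9; e = 1.3 − 1.9 = -0.6
t=9: ŷ = -1.6 + 0.5·9 = 2.9; e = 2.7 − 2.9 = -0.2
t=11: ŷ = -1.6 + 0.5·11 = 3.9; e = 2.1 − 3.9 = -1.8
t=12: ŷ = -1.6 + 0.5·12 = 4.4; e = 5.4 − 4.4 = 1
Largest |e| is 2.4 at t = 6, residual 2.4.

e = 2.4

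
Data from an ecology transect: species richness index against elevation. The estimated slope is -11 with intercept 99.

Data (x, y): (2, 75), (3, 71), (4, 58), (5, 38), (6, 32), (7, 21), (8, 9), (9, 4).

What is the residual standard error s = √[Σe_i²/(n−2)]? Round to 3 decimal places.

x=2: ŷ = 99 − 11·2 = 77; e = 75 − 77 = -2
x=3: ŷ = 99 − 11·3 = 66; e = 71 − 66 = 5
x=4: ŷ = 99 − 11·4 = 55; e = 58 − 55 = 3
x=5: ŷ = 99 − 11·5 = 44; e = 38 − 44 = -6
x=6: ŷ = 99 − 11·6 = 33; e = 32 − 33 = -1
x=7: ŷ = 99 − 11·7 = 22; e = 21 − 22 = -1
x=8: ŷ = 99 − 11·8 = 11; e = 9 − 11 = -2
x=9: ŷ = 99 − 11·9 = 0; e = 4 − 0 = 4
SSE = 4 + 25 + 9 + 36 + 1 + 1 + 4 + 16 = 96
s = √(96/6) = √16 ≈ 4.000

s = 4.000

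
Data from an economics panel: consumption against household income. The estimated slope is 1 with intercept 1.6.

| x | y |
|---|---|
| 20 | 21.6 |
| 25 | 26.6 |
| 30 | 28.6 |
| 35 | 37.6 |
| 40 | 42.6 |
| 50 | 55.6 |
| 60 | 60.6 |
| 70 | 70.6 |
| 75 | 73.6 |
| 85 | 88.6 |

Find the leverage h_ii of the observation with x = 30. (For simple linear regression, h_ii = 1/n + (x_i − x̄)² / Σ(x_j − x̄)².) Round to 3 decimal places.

x̄ = (20 + 25 + 30 + 35 + 40 + 50 + 60 + 70 + 75 + 85)/10 = 49
Σ(x − x̄)² = 841 + 576 + 361 + 196 + 81 + 1 + 121 + 441 + 676 + 1296 = 4590
h = 1/10 + (-19)²/4590 = 0.1 + 0.0786492 = 0.179

h = 0.179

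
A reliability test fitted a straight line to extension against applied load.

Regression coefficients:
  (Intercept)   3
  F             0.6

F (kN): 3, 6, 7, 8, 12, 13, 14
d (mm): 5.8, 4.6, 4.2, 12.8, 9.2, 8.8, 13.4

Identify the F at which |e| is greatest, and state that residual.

F = 8, e = 5

F=3: ŷ = 3 + 0.6·3 = 4.8; e = 5.8 − 4.8 = 1
F=6: ŷ = 3 + 0.6·6 = 6.6; e = 4.6 − 6.6 = -2
F=7: ŷ = 3 + 0.6·7 = 7.2; e = 4.2 − 7.2 = -3
F=8: ŷ = 3 + 0.6·8 = 7.8; e = 12.8 − 7.8 = 5
F=12: ŷ = 3 + 0.6·12 = 10.2; e = 9.2 − 10.2 = -1
F=13: ŷ = 3 + 0.6·13 = 10.8; e = 8.8 − 10.8 = -2
F=14: ŷ = 3 + 0.6·14 = 11.4; e = 13.4 − 11.4 = 2
Largest |e| is 5 at F = 8, residual 5.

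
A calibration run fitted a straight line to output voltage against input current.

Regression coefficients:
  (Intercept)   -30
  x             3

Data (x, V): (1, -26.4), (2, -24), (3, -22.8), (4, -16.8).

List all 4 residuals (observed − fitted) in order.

0.6, 0, -1.8, 1.2

x=1: V̂ = -30 + 3·1 = -27; r = -26.4 − (-27) = 0.6
x=2: V̂ = -30 + 3·2 = -24; r = -24 − (-24) = 0
x=3: V̂ = -30 + 3·3 = -21; r = -22.8 − (-21) = -1.8
x=4: V̂ = -30 + 3·4 = -18; r = -16.8 − (-18) = 1.2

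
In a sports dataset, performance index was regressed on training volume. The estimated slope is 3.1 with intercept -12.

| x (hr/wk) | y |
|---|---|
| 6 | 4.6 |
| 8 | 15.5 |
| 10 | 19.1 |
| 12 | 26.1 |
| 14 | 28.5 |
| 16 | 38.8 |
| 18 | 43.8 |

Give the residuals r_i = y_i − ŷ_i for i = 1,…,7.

x=6: ŷ = -12 + 3.1·6 = 6.6; r = 4.6 − 6.6 = -2
x=8: ŷ = -12 + 3.1·8 = 12.8; r = 15.5 − 12.8 = 2.7
x=10: ŷ = -12 + 3.1·10 = 19; r = 19.1 − 19 = 0.1
x=12: ŷ = -12 + 3.1·12 = 25.2; r = 26.1 − 25.2 = 0.9
x=14: ŷ = -12 + 3.1·14 = 31.4; r = 28.5 − 31.4 = -2.9
x=16: ŷ = -12 + 3.1·16 = 37.6; r = 38.8 − 37.6 = 1.2
x=18: ŷ = -12 + 3.1·18 = 43.8; r = 43.8 − 43.8 = 0

-2, 2.7, 0.1, 0.9, -2.9, 1.2, 0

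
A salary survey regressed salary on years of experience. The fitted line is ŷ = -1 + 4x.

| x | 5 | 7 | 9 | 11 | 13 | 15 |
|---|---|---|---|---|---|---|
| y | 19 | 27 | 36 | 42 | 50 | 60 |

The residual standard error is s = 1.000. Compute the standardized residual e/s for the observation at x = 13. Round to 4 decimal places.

-1.0000

ŷ = -1 + 4·13 = 51
e = 50 − 51 = -1
e/s = -1 / 1.000 = -1.0000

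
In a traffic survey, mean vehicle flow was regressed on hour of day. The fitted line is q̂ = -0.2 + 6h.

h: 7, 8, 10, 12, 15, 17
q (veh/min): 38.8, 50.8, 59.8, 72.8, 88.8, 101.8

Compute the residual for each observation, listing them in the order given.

h=7: q̂ = -0.2 + 6·7 = 41.8; r = 38.8 − 41.8 = -3
h=8: q̂ = -0.2 + 6·8 = 47.8; r = 50.8 − 47.8 = 3
h=10: q̂ = -0.2 + 6·10 = 59.8; r = 59.8 − 59.8 = 0
h=12: q̂ = -0.2 + 6·12 = 71.8; r = 72.8 − 71.8 = 1
h=15: q̂ = -0.2 + 6·15 = 89.8; r = 88.8 − 89.8 = -1
h=17: q̂ = -0.2 + 6·17 = 101.8; r = 101.8 − 101.8 = 0

-3, 3, 0, 1, -1, 0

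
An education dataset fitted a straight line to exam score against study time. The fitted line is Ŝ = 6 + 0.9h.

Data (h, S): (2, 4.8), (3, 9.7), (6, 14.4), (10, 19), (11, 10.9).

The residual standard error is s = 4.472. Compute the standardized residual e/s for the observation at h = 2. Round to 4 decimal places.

Ŝ = 6 + 0.9·2 = 7.8
e = 4.8 − 7.8 = -3
e/s = -3 / 4.472 = -0.6708

-0.6708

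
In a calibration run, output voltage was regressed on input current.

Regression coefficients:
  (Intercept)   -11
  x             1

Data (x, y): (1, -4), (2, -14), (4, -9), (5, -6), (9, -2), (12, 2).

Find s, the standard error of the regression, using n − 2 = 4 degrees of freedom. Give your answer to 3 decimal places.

x=1: ŷ = -11 + 1 = -10; r = -4 − (-10) = 6
x=2: ŷ = -11 + 2 = -9; r = -14 − (-9) = -5
x=4: ŷ = -11 + 4 = -7; r = -9 − (-7) = -2
x=5: ŷ = -11 + 5 = -6; r = -6 − (-6) = 0
x=9: ŷ = -11 + 9 = -2; r = -2 − (-2) = 0
x=12: ŷ = -11 + 12 = 1; r = 2 − 1 = 1
SSE = 36 + 25 + 4 + 0 + 0 + 1 = 66
s = √(66/4) = √16.5 ≈ 4.062

s = 4.062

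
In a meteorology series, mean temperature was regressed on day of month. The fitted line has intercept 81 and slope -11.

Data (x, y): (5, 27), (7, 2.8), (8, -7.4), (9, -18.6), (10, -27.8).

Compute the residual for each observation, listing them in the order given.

x=5: ŷ = 81 − 11·5 = 26; e = 27 − 26 = 1
x=7: ŷ = 81 − 11·7 = 4; e = 2.8 − 4 = -1.2
x=8: ŷ = 81 − 11·8 = -7; e = -7.4 − (-7) = -0.4
x=9: ŷ = 81 − 11·9 = -18; e = -18.6 − (-18) = -0.6
x=10: ŷ = 81 − 11·10 = -29; e = -27.8 − (-29) = 1.2

1, -1.2, -0.4, -0.6, 1.2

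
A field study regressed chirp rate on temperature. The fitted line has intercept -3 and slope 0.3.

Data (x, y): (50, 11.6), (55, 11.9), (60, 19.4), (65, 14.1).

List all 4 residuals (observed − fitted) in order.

x=50: ŷ = -3 + 0.3·50 = 12; r = 11.6 − 12 = -0.4
x=55: ŷ = -3 + 0.3·55 = 13.5; r = 11.9 − 13.5 = -1.6
x=60: ŷ = -3 + 0.3·60 = 15; r = 19.4 − 15 = 4.4
x=65: ŷ = -3 + 0.3·65 = 16.5; r = 14.1 − 16.5 = -2.4

-0.4, -1.6, 4.4, -2.4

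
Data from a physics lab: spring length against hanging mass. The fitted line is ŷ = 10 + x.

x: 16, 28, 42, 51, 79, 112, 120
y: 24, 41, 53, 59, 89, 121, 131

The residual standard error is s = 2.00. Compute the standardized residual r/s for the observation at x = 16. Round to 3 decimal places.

ŷ = 10 + 16 = 26
r = 24 − 26 = -2
r/s = -2 / 2.00 = -1.000

-1.000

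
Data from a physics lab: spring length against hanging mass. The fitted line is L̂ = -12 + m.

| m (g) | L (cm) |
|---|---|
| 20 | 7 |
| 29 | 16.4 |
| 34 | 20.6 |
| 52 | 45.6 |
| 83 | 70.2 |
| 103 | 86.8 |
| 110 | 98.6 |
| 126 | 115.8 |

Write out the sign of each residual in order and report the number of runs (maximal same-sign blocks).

4 runs

m=20: L̂ = -12 + 20 = 8; e = 7 − 8 = -1
m=29: L̂ = -12 + 29 = 17; e = 16.4 − 17 = -0.6
m=34: L̂ = -12 + 34 = 22; e = 20.6 − 22 = -1.4
m=52: L̂ = -12 + 52 = 40; e = 45.6 − 40 = 5.6
m=83: L̂ = -12 + 83 = 71; e = 70.2 − 71 = -0.8
m=103: L̂ = -12 + 103 = 91; e = 86.8 − 91 = -4.2
m=110: L̂ = -12 + 110 = 98; e = 98.6 − 98 = 0.6
m=126: L̂ = -12 + 126 = 114; e = 115.8 − 114 = 1.8
Signs: − − − + − − + +
Runs: −×3, +×1, −×2, +×2 → 4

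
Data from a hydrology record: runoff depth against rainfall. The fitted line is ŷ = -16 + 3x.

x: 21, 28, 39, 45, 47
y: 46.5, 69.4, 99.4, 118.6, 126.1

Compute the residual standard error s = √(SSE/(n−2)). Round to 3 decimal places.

x=21: ŷ = -16 + 3·21 = 47; e = 46.5 − 47 = -0.5
x=28: ŷ = -16 + 3·28 = 68; e = 69.4 − 68 = 1.4
x=39: ŷ = -16 + 3·39 = 101; e = 99.4 − 101 = -1.6
x=45: ŷ = -16 + 3·45 = 119; e = 118.6 − 119 = -0.4
x=47: ŷ = -16 + 3·47 = 125; e = 126.1 − 125 = 1.1
SSE = 0.25 + 1.96 + 2.56 + 0.16 + 1.21 = 6.14
s = √(6.14/3) = √2.04667 ≈ 1.431

s = 1.431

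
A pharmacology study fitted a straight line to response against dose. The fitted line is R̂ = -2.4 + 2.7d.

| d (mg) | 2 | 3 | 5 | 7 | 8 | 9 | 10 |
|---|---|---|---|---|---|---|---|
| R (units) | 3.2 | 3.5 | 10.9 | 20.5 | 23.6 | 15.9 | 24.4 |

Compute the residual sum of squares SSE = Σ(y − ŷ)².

d=2: R̂ = -2.4 + 2.7·2 = 3; e = 3.2 − 3 = 0.2
d=3: R̂ = -2.4 + 2.7·3 = 5.7; e = 3.5 − 5.7 = -2.2
d=5: R̂ = -2.4 + 2.7·5 = 11.1; e = 10.9 − 11.1 = -0.2
d=7: R̂ = -2.4 + 2.7·7 = 16.5; e = 20.5 − 16.5 = 4
d=8: R̂ = -2.4 + 2.7·8 = 19.2; e = 23.6 − 19.2 = 4.4
d=9: R̂ = -2.4 + 2.7·9 = 21.9; e = 15.9 − 21.9 = -6
d=10: R̂ = -2.4 + 2.7·10 = 24.6; e = 24.4 − 24.6 = -0.2
SSE = 0.04 + 4.84 + 0.04 + 16 + 19.36 + 36 + 0.04 = 76.32

SSE = 76.32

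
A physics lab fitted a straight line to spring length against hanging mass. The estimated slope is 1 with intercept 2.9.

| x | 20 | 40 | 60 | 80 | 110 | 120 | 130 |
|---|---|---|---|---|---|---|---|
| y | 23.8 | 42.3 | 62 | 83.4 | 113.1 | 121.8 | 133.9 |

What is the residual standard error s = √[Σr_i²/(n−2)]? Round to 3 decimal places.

s = 0.947

x=20: ŷ = 2.9 + 20 = 22.9; r = 23.8 − 22.9 = 0.9
x=40: ŷ = 2.9 + 40 = 42.9; r = 42.3 − 42.9 = -0.6
x=60: ŷ = 2.9 + 60 = 62.9; r = 62 − 62.9 = -0.9
x=80: ŷ = 2.9 + 80 = 82.9; r = 83.4 − 82.9 = 0.5
x=110: ŷ = 2.9 + 110 = 112.9; r = 113.1 − 112.9 = 0.2
x=120: ŷ = 2.9 + 120 = 122.9; r = 121.8 − 122.9 = -1.1
x=130: ŷ = 2.9 + 130 = 132.9; r = 133.9 − 132.9 = 1
SSE = 0.81 + 0.36 + 0.81 + 0.25 + 0.04 + 1.21 + 1 = 4.48
s = √(4.48/5) = √0.896 ≈ 0.947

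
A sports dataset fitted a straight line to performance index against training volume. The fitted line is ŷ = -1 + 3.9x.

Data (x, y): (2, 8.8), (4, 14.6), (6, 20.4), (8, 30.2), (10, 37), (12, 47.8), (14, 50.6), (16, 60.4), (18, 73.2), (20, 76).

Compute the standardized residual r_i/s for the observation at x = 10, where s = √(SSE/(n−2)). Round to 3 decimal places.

x=2: ŷ = -1 + 3.9·2 = 6.8; r = 8.8 − 6.8 = 2
x=4: ŷ = -1 + 3.9·4 = 14.6; r = 14.6 − 14.6 = 0
x=6: ŷ = -1 + 3.9·6 = 22.4; r = 20.4 − 22.4 = -2
x=8: ŷ = -1 + 3.9·8 = 30.2; r = 30.2 − 30.2 = 0
x=10: ŷ = -1 + 3.9·10 = 38; r = 37 − 38 = -1
x=12: ŷ = -1 + 3.9·12 = 45.8; r = 47.8 − 45.8 = 2
x=14: ŷ = -1 + 3.9·14 = 53.6; r = 50.6 − 53.6 = -3
x=16: ŷ = -1 + 3.9·16 = 61.4; r = 60.4 − 61.4 = -1
x=18: ŷ = -1 + 3.9·18 = 69.2; r = 73.2 − 69.2 = 4
x=20: ŷ = -1 + 3.9·20 = 77; r = 76 − 77 = -1
SSE = 4 + 0 + 4 + 0 + 1 + 4 + 9 + 1 + 16 + 1 = 40
s = √(40/8) = 2.23607
r/s = -1 / 2.23607 = -0.447

-0.447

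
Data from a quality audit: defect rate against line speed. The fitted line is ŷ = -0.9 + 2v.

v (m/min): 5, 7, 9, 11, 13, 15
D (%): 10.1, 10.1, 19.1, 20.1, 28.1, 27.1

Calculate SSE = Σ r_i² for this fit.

SSE = 28

v=5: ŷ = -0.9 + 2·5 = 9.1; r = 10.1 − 9.1 = 1
v=7: ŷ = -0.9 + 2·7 = 13.1; r = 10.1 − 13.1 = -3
v=9: ŷ = -0.9 + 2·9 = 17.1; r = 19.1 − 17.1 = 2
v=11: ŷ = -0.9 + 2·11 = 21.1; r = 20.1 − 21.1 = -1
v=13: ŷ = -0.9 + 2·13 = 25.1; r = 28.1 − 25.1 = 3
v=15: ŷ = -0.9 + 2·15 = 29.1; r = 27.1 − 29.1 = -2
SSE = 1 + 9 + 4 + 1 + 9 + 4 = 28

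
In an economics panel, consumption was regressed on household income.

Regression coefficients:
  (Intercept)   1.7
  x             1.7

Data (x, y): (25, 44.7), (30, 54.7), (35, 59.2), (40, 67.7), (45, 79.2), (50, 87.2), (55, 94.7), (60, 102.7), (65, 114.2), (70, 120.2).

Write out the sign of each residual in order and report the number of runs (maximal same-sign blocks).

x=25: ŷ = 1.7 + 1.7·25 = 44.2; r = 44.7 − 44.2 = 0.5
x=30: ŷ = 1.7 + 1.7·30 = 52.7; r = 54.7 − 52.7 = 2
x=35: ŷ = 1.7 + 1.7·35 = 61.2; r = 59.2 − 61.2 = -2
x=40: ŷ = 1.7 + 1.7·40 = 69.7; r = 67.7 − 69.7 = -2
x=45: ŷ = 1.7 + 1.7·45 = 78.2; r = 79.2 − 78.2 = 1
x=50: ŷ = 1.7 + 1.7·50 = 86.7; r = 87.2 − 86.7 = 0.5
x=55: ŷ = 1.7 + 1.7·55 = 95.2; r = 94.7 − 95.2 = -0.5
x=60: ŷ = 1.7 + 1.7·60 = 103.7; r = 102.7 − 103.7 = -1
x=65: ŷ = 1.7 + 1.7·65 = 112.2; r = 114.2 − 112.2 = 2
x=70: ŷ = 1.7 + 1.7·70 = 120.7; r = 120.2 − 120.7 = -0.5
Signs: + + − − + + − − + −
Runs: +×2, −×2, +×2, −×2, +×1, −×1 → 6

6 runs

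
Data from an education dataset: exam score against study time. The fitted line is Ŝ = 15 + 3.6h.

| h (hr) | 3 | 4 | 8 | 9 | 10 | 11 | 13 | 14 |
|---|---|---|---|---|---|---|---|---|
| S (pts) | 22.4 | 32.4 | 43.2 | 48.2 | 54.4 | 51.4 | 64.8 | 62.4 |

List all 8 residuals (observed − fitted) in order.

-3.4, 3, -0.6, 0.8, 3.4, -3.2, 3, -3

h=3: Ŝ = 15 + 3.6·3 = 25.8; e = 22.4 − 25.8 = -3.4
h=4: Ŝ = 15 + 3.6·4 = 29.4; e = 32.4 − 29.4 = 3
h=8: Ŝ = 15 + 3.6·8 = 43.8; e = 43.2 − 43.8 = -0.6
h=9: Ŝ = 15 + 3.6·9 = 47.4; e = 48.2 − 47.4 = 0.8
h=10: Ŝ = 15 + 3.6·10 = 51; e = 54.4 − 51 = 3.4
h=11: Ŝ = 15 + 3.6·11 = 54.6; e = 51.4 − 54.6 = -3.2
h=13: Ŝ = 15 + 3.6·13 = 61.8; e = 64.8 − 61.8 = 3
h=14: Ŝ = 15 + 3.6·14 = 65.4; e = 62.4 − 65.4 = -3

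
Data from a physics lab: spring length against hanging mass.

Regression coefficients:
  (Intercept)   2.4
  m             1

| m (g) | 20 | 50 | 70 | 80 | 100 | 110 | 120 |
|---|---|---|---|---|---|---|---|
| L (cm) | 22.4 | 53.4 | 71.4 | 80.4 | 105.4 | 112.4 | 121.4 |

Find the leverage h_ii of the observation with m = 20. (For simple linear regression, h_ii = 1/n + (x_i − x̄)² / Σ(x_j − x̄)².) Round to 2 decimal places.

m̄ = (20 + 50 + 70 + 80 + 100 + 110 + 120)/7 = 78.5714
Σ(m − m̄)² = 3430.61 + 816.327 + 73.4694 + 2.04082 + 459.184 + 987.755 + 1716.33 = 7485.71
h = 1/7 + (-58.5714)²/7485.71 = 0.142857 + 0.458288 = 0.60

h = 0.60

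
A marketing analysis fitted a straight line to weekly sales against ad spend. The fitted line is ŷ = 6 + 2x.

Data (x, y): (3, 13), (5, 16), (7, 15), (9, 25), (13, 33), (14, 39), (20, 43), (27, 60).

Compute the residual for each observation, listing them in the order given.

x=3: ŷ = 6 + 2·3 = 12; r = 13 − 12 = 1
x=5: ŷ = 6 + 2·5 = 16; r = 16 − 16 = 0
x=7: ŷ = 6 + 2·7 = 20; r = 15 − 20 = -5
x=9: ŷ = 6 + 2·9 = 24; r = 25 − 24 = 1
x=13: ŷ = 6 + 2·13 = 32; r = 33 − 32 = 1
x=14: ŷ = 6 + 2·14 = 34; r = 39 − 34 = 5
x=20: ŷ = 6 + 2·20 = 46; r = 43 − 46 = -3
x=27: ŷ = 6 + 2·27 = 60; r = 60 − 60 = 0

1, 0, -5, 1, 1, 5, -3, 0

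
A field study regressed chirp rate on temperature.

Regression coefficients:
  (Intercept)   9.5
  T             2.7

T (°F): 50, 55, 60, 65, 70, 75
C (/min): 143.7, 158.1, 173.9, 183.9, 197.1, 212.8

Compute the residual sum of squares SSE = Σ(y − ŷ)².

SSE = 10.22

T=50: ŷ = 9.5 + 2.7·50 = 144.5; r = 143.7 − 144.5 = -0.8
T=55: ŷ = 9.5 + 2.7·55 = 158; r = 158.1 − 158 = 0.1
T=60: ŷ = 9.5 + 2.7·60 = 171.5; r = 173.9 − 171.5 = 2.4
T=65: ŷ = 9.5 + 2.7·65 = 185; r = 183.9 − 185 = -1.1
T=70: ŷ = 9.5 + 2.7·70 = 198.5; r = 197.1 − 198.5 = -1.4
T=75: ŷ = 9.5 + 2.7·75 = 212; r = 212.8 − 212 = 0.8
SSE = 0.64 + 0.01 + 5.76 + 1.21 + 1.96 + 0.64 = 10.22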